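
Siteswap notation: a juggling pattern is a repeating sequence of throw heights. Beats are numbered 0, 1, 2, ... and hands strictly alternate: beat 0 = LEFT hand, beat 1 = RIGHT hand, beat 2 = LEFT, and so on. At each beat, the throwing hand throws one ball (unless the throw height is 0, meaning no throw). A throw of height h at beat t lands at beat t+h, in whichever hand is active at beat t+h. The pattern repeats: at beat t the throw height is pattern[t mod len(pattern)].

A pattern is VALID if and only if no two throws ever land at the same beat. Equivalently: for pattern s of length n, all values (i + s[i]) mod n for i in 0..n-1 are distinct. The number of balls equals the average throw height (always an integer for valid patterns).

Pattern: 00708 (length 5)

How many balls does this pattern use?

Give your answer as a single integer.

Answer: 3

Derivation:
Pattern = [0, 0, 7, 0, 8], length n = 5
  position 0: throw height = 0, running sum = 0
  position 1: throw height = 0, running sum = 0
  position 2: throw height = 7, running sum = 7
  position 3: throw height = 0, running sum = 7
  position 4: throw height = 8, running sum = 15
Total sum = 15; balls = sum / n = 15 / 5 = 3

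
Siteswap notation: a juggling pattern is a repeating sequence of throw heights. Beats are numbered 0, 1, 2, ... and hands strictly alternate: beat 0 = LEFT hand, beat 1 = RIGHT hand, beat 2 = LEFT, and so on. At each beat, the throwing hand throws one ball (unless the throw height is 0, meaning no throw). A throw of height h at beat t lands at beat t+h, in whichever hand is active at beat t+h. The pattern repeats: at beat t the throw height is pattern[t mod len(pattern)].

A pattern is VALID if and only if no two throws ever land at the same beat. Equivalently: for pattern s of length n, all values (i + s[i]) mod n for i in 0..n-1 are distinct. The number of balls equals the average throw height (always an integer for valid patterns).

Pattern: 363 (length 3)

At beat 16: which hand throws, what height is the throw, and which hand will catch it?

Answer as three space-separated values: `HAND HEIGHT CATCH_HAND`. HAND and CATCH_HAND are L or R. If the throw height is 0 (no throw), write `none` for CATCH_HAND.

Beat 16: 16 mod 2 = 0, so hand = L
Throw height = pattern[16 mod 3] = pattern[1] = 6
Lands at beat 16+6=22, 22 mod 2 = 0, so catch hand = L

Answer: L 6 L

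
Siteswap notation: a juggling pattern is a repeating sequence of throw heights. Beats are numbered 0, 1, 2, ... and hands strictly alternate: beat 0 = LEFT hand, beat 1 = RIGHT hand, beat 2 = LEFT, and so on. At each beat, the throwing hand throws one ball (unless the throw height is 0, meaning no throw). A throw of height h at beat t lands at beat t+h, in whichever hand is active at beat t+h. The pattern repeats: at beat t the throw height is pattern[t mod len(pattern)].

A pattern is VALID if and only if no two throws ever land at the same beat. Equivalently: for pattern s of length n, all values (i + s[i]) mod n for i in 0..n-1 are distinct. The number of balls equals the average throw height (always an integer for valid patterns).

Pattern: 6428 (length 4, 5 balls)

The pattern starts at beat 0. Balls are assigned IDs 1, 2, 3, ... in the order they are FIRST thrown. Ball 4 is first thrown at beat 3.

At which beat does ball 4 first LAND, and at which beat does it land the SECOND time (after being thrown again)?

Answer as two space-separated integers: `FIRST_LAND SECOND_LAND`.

Beat 0 (L): throw ball1 h=6 -> lands@6:L; in-air after throw: [b1@6:L]
Beat 1 (R): throw ball2 h=4 -> lands@5:R; in-air after throw: [b2@5:R b1@6:L]
Beat 2 (L): throw ball3 h=2 -> lands@4:L; in-air after throw: [b3@4:L b2@5:R b1@6:L]
Beat 3 (R): throw ball4 h=8 -> lands@11:R; in-air after throw: [b3@4:L b2@5:R b1@6:L b4@11:R]
Beat 4 (L): throw ball3 h=6 -> lands@10:L; in-air after throw: [b2@5:R b1@6:L b3@10:L b4@11:R]
Beat 5 (R): throw ball2 h=4 -> lands@9:R; in-air after throw: [b1@6:L b2@9:R b3@10:L b4@11:R]
Beat 6 (L): throw ball1 h=2 -> lands@8:L; in-air after throw: [b1@8:L b2@9:R b3@10:L b4@11:R]
Beat 7 (R): throw ball5 h=8 -> lands@15:R; in-air after throw: [b1@8:L b2@9:R b3@10:L b4@11:R b5@15:R]
Beat 8 (L): throw ball1 h=6 -> lands@14:L; in-air after throw: [b2@9:R b3@10:L b4@11:R b1@14:L b5@15:R]
Beat 9 (R): throw ball2 h=4 -> lands@13:R; in-air after throw: [b3@10:L b4@11:R b2@13:R b1@14:L b5@15:R]
Beat 10 (L): throw ball3 h=2 -> lands@12:L; in-air after throw: [b4@11:R b3@12:L b2@13:R b1@14:L b5@15:R]
Beat 11 (R): throw ball4 h=8 -> lands@19:R; in-air after throw: [b3@12:L b2@13:R b1@14:L b5@15:R b4@19:R]
Beat 12 (L): throw ball3 h=6 -> lands@18:L; in-air after throw: [b2@13:R b1@14:L b5@15:R b3@18:L b4@19:R]
Beat 13 (R): throw ball2 h=4 -> lands@17:R; in-air after throw: [b1@14:L b5@15:R b2@17:R b3@18:L b4@19:R]
Beat 14 (L): throw ball1 h=2 -> lands@16:L; in-air after throw: [b5@15:R b1@16:L b2@17:R b3@18:L b4@19:R]
Beat 15 (R): throw ball5 h=8 -> lands@23:R; in-air after throw: [b1@16:L b2@17:R b3@18:L b4@19:R b5@23:R]
Beat 16 (L): throw ball1 h=6 -> lands@22:L; in-air after throw: [b2@17:R b3@18:L b4@19:R b1@22:L b5@23:R]
Beat 17 (R): throw ball2 h=4 -> lands@21:R; in-air after throw: [b3@18:L b4@19:R b2@21:R b1@22:L b5@23:R]
Beat 18 (L): throw ball3 h=2 -> lands@20:L; in-air after throw: [b4@19:R b3@20:L b2@21:R b1@22:L b5@23:R]
Beat 19 (R): throw ball4 h=8 -> lands@27:R; in-air after throw: [b3@20:L b2@21:R b1@22:L b5@23:R b4@27:R]
Ball 4: thrown@3 h=8 -> first land @11; rethrown@11 h=8 -> second land @19

Answer: 11 19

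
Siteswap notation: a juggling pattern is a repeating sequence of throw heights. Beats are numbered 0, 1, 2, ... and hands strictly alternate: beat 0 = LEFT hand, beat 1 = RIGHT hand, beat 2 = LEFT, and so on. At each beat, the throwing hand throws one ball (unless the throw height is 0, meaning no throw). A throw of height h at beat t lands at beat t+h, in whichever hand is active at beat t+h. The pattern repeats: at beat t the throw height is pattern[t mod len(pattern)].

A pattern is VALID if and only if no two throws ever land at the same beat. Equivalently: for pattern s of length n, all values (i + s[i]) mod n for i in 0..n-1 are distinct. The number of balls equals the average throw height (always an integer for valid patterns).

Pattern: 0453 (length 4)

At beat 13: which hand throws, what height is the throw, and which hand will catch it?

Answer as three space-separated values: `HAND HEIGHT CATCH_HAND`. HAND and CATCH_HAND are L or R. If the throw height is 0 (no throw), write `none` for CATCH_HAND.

Answer: R 4 R

Derivation:
Beat 13: 13 mod 2 = 1, so hand = R
Throw height = pattern[13 mod 4] = pattern[1] = 4
Lands at beat 13+4=17, 17 mod 2 = 1, so catch hand = R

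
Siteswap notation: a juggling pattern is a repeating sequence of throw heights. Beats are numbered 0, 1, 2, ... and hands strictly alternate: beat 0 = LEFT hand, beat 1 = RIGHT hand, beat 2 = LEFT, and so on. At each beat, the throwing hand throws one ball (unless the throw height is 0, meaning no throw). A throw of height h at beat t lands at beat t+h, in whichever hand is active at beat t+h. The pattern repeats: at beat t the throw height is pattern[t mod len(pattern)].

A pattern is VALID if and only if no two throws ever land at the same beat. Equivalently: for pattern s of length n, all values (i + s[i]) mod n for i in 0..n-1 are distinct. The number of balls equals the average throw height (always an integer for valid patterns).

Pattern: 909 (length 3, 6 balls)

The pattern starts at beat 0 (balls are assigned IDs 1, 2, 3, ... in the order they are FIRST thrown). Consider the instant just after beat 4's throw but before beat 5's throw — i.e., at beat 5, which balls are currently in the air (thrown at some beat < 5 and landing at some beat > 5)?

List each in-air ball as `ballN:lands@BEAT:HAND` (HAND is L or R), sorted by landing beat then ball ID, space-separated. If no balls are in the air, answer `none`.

Answer: ball1:lands@9:R ball2:lands@11:R ball3:lands@12:L

Derivation:
Beat 0 (L): throw ball1 h=9 -> lands@9:R; in-air after throw: [b1@9:R]
Beat 2 (L): throw ball2 h=9 -> lands@11:R; in-air after throw: [b1@9:R b2@11:R]
Beat 3 (R): throw ball3 h=9 -> lands@12:L; in-air after throw: [b1@9:R b2@11:R b3@12:L]
Beat 5 (R): throw ball4 h=9 -> lands@14:L; in-air after throw: [b1@9:R b2@11:R b3@12:L b4@14:L]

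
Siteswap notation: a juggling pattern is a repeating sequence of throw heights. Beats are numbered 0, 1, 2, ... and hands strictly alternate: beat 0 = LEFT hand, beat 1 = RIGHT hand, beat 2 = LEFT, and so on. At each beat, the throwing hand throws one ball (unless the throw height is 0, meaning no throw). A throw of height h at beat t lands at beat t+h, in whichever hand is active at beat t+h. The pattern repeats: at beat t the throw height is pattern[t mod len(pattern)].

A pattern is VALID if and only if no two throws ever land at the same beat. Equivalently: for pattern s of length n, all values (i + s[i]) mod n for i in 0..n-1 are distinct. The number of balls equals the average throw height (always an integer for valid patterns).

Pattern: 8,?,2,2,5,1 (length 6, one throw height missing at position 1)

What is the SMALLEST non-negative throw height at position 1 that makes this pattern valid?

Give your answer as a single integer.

Answer: 0

Derivation:
i=0: (0 + 8) mod 6 = 2
i=1: s[i]=? (unknown)
i=2: (2 + 2) mod 6 = 4
i=3: (3 + 2) mod 6 = 5
i=4: (4 + 5) mod 6 = 3
i=5: (5 + 1) mod 6 = 0
Known residues: [0, 2, 3, 4, 5]; need a permutation of 0..5, so missing residue r = 1
Need (1 + s) mod 6 = 1; smallest s = (1 - 1) mod 6 = 0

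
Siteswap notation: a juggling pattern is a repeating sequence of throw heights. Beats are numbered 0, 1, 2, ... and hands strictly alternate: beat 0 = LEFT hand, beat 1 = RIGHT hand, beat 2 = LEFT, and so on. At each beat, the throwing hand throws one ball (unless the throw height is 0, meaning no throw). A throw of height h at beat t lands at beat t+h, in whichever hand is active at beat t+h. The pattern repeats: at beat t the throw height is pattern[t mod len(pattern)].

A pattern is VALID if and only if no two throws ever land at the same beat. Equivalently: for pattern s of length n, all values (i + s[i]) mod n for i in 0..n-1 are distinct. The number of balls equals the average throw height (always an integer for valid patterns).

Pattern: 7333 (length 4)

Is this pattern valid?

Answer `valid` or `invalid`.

i=0: (i + s[i]) mod n = (0 + 7) mod 4 = 3
i=1: (i + s[i]) mod n = (1 + 3) mod 4 = 0
i=2: (i + s[i]) mod n = (2 + 3) mod 4 = 1
i=3: (i + s[i]) mod n = (3 + 3) mod 4 = 2
Residues: [3, 0, 1, 2], distinct: True

Answer: valid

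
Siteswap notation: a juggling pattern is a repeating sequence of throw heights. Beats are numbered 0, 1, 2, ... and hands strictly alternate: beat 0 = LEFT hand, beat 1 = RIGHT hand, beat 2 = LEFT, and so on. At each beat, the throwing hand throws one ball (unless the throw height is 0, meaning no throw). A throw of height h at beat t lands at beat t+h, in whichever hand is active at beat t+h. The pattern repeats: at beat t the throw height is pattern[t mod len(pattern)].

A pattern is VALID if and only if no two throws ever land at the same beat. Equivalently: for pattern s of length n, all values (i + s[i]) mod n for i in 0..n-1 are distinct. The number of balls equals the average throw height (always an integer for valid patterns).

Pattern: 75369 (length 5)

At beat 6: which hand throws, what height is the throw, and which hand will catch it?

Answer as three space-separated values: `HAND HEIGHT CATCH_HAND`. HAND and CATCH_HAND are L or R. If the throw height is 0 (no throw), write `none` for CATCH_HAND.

Beat 6: 6 mod 2 = 0, so hand = L
Throw height = pattern[6 mod 5] = pattern[1] = 5
Lands at beat 6+5=11, 11 mod 2 = 1, so catch hand = R

Answer: L 5 R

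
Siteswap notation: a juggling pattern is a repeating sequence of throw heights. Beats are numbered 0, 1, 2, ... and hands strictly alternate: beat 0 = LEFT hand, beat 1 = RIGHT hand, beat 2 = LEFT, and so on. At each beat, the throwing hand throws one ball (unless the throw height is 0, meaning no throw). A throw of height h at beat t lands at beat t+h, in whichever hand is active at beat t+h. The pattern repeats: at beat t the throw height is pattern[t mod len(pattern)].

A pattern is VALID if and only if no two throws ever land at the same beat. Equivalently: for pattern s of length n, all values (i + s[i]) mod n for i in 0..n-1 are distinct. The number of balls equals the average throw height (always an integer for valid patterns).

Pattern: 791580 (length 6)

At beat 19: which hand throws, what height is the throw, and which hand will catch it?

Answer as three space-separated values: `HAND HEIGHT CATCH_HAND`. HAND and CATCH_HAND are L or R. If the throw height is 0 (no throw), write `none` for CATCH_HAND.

Beat 19: 19 mod 2 = 1, so hand = R
Throw height = pattern[19 mod 6] = pattern[1] = 9
Lands at beat 19+9=28, 28 mod 2 = 0, so catch hand = L

Answer: R 9 L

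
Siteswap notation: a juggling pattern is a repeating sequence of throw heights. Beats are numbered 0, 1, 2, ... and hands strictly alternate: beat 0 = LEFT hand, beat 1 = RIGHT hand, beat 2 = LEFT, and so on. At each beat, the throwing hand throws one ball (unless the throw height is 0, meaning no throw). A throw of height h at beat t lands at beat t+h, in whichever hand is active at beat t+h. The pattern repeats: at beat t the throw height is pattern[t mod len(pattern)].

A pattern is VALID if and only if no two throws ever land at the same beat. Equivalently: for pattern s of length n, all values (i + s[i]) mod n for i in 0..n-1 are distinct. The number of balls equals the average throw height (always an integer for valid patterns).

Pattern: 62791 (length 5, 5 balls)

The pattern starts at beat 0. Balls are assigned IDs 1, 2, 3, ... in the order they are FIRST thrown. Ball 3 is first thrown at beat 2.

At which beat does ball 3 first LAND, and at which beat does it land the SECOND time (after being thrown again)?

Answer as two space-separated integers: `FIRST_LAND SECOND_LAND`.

Beat 0 (L): throw ball1 h=6 -> lands@6:L; in-air after throw: [b1@6:L]
Beat 1 (R): throw ball2 h=2 -> lands@3:R; in-air after throw: [b2@3:R b1@6:L]
Beat 2 (L): throw ball3 h=7 -> lands@9:R; in-air after throw: [b2@3:R b1@6:L b3@9:R]
Beat 3 (R): throw ball2 h=9 -> lands@12:L; in-air after throw: [b1@6:L b3@9:R b2@12:L]
Beat 4 (L): throw ball4 h=1 -> lands@5:R; in-air after throw: [b4@5:R b1@6:L b3@9:R b2@12:L]
Beat 5 (R): throw ball4 h=6 -> lands@11:R; in-air after throw: [b1@6:L b3@9:R b4@11:R b2@12:L]
Beat 6 (L): throw ball1 h=2 -> lands@8:L; in-air after throw: [b1@8:L b3@9:R b4@11:R b2@12:L]
Beat 7 (R): throw ball5 h=7 -> lands@14:L; in-air after throw: [b1@8:L b3@9:R b4@11:R b2@12:L b5@14:L]
Beat 8 (L): throw ball1 h=9 -> lands@17:R; in-air after throw: [b3@9:R b4@11:R b2@12:L b5@14:L b1@17:R]
Beat 9 (R): throw ball3 h=1 -> lands@10:L; in-air after throw: [b3@10:L b4@11:R b2@12:L b5@14:L b1@17:R]
Beat 10 (L): throw ball3 h=6 -> lands@16:L; in-air after throw: [b4@11:R b2@12:L b5@14:L b3@16:L b1@17:R]
Ball 3: thrown@2 h=7 -> first land @9; rethrown@9 h=1 -> second land @10

Answer: 9 10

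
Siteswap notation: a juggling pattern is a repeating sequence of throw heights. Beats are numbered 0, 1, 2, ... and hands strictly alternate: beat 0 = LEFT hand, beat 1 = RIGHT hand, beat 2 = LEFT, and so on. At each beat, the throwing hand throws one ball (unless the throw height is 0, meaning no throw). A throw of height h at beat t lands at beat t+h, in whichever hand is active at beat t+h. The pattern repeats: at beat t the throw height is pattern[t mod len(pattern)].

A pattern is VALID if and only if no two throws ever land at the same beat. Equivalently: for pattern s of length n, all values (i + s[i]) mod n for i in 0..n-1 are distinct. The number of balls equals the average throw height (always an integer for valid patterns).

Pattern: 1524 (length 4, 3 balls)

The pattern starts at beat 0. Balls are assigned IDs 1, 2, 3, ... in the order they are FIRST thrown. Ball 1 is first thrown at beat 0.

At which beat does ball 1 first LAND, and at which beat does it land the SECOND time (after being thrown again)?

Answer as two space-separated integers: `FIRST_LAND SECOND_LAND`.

Beat 0 (L): throw ball1 h=1 -> lands@1:R; in-air after throw: [b1@1:R]
Beat 1 (R): throw ball1 h=5 -> lands@6:L; in-air after throw: [b1@6:L]
Beat 2 (L): throw ball2 h=2 -> lands@4:L; in-air after throw: [b2@4:L b1@6:L]
Beat 3 (R): throw ball3 h=4 -> lands@7:R; in-air after throw: [b2@4:L b1@6:L b3@7:R]
Beat 4 (L): throw ball2 h=1 -> lands@5:R; in-air after throw: [b2@5:R b1@6:L b3@7:R]
Beat 5 (R): throw ball2 h=5 -> lands@10:L; in-air after throw: [b1@6:L b3@7:R b2@10:L]
Beat 6 (L): throw ball1 h=2 -> lands@8:L; in-air after throw: [b3@7:R b1@8:L b2@10:L]
Ball 1: thrown@0 h=1 -> first land @1; rethrown@1 h=5 -> second land @6

Answer: 1 6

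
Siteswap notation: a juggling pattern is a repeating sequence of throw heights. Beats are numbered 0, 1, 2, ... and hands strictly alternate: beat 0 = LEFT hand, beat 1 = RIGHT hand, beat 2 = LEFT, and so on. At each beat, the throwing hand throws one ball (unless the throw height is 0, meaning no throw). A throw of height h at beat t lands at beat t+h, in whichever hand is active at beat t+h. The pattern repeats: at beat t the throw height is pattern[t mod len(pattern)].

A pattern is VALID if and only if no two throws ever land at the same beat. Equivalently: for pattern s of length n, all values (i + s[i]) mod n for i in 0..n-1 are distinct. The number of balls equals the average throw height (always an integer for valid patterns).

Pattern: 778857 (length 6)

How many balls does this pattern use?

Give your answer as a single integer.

Pattern = [7, 7, 8, 8, 5, 7], length n = 6
  position 0: throw height = 7, running sum = 7
  position 1: throw height = 7, running sum = 14
  position 2: throw height = 8, running sum = 22
  position 3: throw height = 8, running sum = 30
  position 4: throw height = 5, running sum = 35
  position 5: throw height = 7, running sum = 42
Total sum = 42; balls = sum / n = 42 / 6 = 7

Answer: 7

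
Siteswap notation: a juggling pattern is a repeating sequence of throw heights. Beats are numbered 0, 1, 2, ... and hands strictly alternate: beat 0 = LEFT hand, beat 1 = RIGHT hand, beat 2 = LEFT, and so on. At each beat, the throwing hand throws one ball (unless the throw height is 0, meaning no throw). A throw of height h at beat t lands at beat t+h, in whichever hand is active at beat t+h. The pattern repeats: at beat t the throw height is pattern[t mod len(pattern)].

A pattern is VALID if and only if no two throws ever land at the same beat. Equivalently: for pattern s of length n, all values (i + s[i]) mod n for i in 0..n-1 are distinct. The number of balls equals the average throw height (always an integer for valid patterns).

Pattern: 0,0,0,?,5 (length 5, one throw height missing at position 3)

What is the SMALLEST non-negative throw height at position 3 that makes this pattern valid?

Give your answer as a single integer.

Answer: 0

Derivation:
i=0: (0 + 0) mod 5 = 0
i=1: (1 + 0) mod 5 = 1
i=2: (2 + 0) mod 5 = 2
i=3: s[i]=? (unknown)
i=4: (4 + 5) mod 5 = 4
Known residues: [0, 1, 2, 4]; need a permutation of 0..4, so missing residue r = 3
Need (3 + s) mod 5 = 3; smallest s = (3 - 3) mod 5 = 0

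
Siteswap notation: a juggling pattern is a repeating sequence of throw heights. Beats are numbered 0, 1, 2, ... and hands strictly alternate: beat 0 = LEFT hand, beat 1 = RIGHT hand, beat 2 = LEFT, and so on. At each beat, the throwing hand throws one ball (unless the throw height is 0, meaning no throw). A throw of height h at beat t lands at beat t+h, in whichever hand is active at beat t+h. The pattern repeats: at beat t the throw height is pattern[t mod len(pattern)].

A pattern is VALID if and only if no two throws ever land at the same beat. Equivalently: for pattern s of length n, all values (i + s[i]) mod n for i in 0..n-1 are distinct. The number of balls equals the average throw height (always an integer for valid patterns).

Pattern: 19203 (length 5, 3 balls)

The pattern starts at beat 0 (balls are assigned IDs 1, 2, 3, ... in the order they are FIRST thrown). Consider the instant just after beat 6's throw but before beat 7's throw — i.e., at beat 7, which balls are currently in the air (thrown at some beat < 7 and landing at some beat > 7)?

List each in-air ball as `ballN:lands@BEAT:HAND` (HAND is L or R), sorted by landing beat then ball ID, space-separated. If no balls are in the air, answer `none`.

Beat 0 (L): throw ball1 h=1 -> lands@1:R; in-air after throw: [b1@1:R]
Beat 1 (R): throw ball1 h=9 -> lands@10:L; in-air after throw: [b1@10:L]
Beat 2 (L): throw ball2 h=2 -> lands@4:L; in-air after throw: [b2@4:L b1@10:L]
Beat 4 (L): throw ball2 h=3 -> lands@7:R; in-air after throw: [b2@7:R b1@10:L]
Beat 5 (R): throw ball3 h=1 -> lands@6:L; in-air after throw: [b3@6:L b2@7:R b1@10:L]
Beat 6 (L): throw ball3 h=9 -> lands@15:R; in-air after throw: [b2@7:R b1@10:L b3@15:R]
Beat 7 (R): throw ball2 h=2 -> lands@9:R; in-air after throw: [b2@9:R b1@10:L b3@15:R]

Answer: ball1:lands@10:L ball3:lands@15:R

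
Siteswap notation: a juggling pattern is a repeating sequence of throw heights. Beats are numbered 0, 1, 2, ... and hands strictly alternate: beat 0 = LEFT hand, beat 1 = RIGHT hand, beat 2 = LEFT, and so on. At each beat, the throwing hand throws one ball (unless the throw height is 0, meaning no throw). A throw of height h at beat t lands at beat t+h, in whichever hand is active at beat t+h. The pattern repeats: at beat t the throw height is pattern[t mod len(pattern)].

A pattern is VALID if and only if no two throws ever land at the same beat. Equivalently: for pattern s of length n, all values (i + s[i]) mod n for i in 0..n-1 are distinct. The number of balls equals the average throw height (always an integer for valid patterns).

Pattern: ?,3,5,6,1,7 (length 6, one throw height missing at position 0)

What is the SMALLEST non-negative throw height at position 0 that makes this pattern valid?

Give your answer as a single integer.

Answer: 2

Derivation:
i=0: s[i]=? (unknown)
i=1: (1 + 3) mod 6 = 4
i=2: (2 + 5) mod 6 = 1
i=3: (3 + 6) mod 6 = 3
i=4: (4 + 1) mod 6 = 5
i=5: (5 + 7) mod 6 = 0
Known residues: [0, 1, 3, 4, 5]; need a permutation of 0..5, so missing residue r = 2
Need (0 + s) mod 6 = 2; smallest s = (2 - 0) mod 6 = 2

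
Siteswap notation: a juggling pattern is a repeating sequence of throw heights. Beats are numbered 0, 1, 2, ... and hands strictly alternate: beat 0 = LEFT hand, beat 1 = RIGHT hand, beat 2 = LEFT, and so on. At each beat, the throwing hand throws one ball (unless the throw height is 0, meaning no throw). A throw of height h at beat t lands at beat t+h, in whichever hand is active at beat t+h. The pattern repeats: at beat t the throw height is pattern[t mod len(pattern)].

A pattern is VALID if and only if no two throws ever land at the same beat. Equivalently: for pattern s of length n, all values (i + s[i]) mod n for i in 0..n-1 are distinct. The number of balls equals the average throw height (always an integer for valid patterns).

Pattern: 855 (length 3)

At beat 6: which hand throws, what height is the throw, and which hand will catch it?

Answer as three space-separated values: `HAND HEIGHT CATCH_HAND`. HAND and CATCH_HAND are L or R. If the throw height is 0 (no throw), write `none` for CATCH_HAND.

Answer: L 8 L

Derivation:
Beat 6: 6 mod 2 = 0, so hand = L
Throw height = pattern[6 mod 3] = pattern[0] = 8
Lands at beat 6+8=14, 14 mod 2 = 0, so catch hand = L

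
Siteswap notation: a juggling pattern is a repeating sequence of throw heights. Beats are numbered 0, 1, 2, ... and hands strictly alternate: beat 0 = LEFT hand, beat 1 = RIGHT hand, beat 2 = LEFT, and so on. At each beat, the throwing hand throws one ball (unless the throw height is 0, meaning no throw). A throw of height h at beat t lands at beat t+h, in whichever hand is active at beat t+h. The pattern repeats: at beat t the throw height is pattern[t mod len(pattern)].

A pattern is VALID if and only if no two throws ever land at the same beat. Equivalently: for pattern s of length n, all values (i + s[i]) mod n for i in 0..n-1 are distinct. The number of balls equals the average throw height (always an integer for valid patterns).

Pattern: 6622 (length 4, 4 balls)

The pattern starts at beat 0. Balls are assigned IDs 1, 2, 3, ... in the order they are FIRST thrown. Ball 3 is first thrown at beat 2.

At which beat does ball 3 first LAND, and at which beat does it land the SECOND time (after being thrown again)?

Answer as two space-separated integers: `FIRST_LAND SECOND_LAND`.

Beat 0 (L): throw ball1 h=6 -> lands@6:L; in-air after throw: [b1@6:L]
Beat 1 (R): throw ball2 h=6 -> lands@7:R; in-air after throw: [b1@6:L b2@7:R]
Beat 2 (L): throw ball3 h=2 -> lands@4:L; in-air after throw: [b3@4:L b1@6:L b2@7:R]
Beat 3 (R): throw ball4 h=2 -> lands@5:R; in-air after throw: [b3@4:L b4@5:R b1@6:L b2@7:R]
Beat 4 (L): throw ball3 h=6 -> lands@10:L; in-air after throw: [b4@5:R b1@6:L b2@7:R b3@10:L]
Beat 5 (R): throw ball4 h=6 -> lands@11:R; in-air after throw: [b1@6:L b2@7:R b3@10:L b4@11:R]
Beat 6 (L): throw ball1 h=2 -> lands@8:L; in-air after throw: [b2@7:R b1@8:L b3@10:L b4@11:R]
Beat 7 (R): throw ball2 h=2 -> lands@9:R; in-air after throw: [b1@8:L b2@9:R b3@10:L b4@11:R]
Beat 8 (L): throw ball1 h=6 -> lands@14:L; in-air after throw: [b2@9:R b3@10:L b4@11:R b1@14:L]
Beat 9 (R): throw ball2 h=6 -> lands@15:R; in-air after throw: [b3@10:L b4@11:R b1@14:L b2@15:R]
Beat 10 (L): throw ball3 h=2 -> lands@12:L; in-air after throw: [b4@11:R b3@12:L b1@14:L b2@15:R]
Ball 3: thrown@2 h=2 -> first land @4; rethrown@4 h=6 -> second land @10

Answer: 4 10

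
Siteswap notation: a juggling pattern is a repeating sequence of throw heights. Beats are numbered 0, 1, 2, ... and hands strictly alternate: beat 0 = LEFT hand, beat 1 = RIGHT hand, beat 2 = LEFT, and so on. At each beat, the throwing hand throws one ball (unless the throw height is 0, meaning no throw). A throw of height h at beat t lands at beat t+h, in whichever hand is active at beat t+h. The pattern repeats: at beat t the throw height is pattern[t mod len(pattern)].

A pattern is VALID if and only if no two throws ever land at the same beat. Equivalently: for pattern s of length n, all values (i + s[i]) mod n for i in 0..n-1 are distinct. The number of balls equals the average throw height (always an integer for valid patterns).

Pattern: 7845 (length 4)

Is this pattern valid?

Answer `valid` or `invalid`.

Answer: valid

Derivation:
i=0: (i + s[i]) mod n = (0 + 7) mod 4 = 3
i=1: (i + s[i]) mod n = (1 + 8) mod 4 = 1
i=2: (i + s[i]) mod n = (2 + 4) mod 4 = 2
i=3: (i + s[i]) mod n = (3 + 5) mod 4 = 0
Residues: [3, 1, 2, 0], distinct: True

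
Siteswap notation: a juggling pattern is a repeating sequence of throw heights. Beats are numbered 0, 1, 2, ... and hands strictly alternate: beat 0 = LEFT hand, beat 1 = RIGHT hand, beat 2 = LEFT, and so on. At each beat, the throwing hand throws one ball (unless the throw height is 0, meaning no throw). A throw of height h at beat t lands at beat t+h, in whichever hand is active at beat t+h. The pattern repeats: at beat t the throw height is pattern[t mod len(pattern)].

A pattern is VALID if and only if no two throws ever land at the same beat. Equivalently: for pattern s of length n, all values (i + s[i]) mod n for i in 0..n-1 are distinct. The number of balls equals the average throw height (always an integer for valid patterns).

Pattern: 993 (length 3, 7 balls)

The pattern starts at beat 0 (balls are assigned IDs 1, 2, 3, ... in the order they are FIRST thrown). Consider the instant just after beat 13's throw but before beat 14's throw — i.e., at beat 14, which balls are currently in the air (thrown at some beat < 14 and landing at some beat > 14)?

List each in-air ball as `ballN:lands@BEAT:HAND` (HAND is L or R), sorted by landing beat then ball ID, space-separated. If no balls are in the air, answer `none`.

Beat 0 (L): throw ball1 h=9 -> lands@9:R; in-air after throw: [b1@9:R]
Beat 1 (R): throw ball2 h=9 -> lands@10:L; in-air after throw: [b1@9:R b2@10:L]
Beat 2 (L): throw ball3 h=3 -> lands@5:R; in-air after throw: [b3@5:R b1@9:R b2@10:L]
Beat 3 (R): throw ball4 h=9 -> lands@12:L; in-air after throw: [b3@5:R b1@9:R b2@10:L b4@12:L]
Beat 4 (L): throw ball5 h=9 -> lands@13:R; in-air after throw: [b3@5:R b1@9:R b2@10:L b4@12:L b5@13:R]
Beat 5 (R): throw ball3 h=3 -> lands@8:L; in-air after throw: [b3@8:L b1@9:R b2@10:L b4@12:L b5@13:R]
Beat 6 (L): throw ball6 h=9 -> lands@15:R; in-air after throw: [b3@8:L b1@9:R b2@10:L b4@12:L b5@13:R b6@15:R]
Beat 7 (R): throw ball7 h=9 -> lands@16:L; in-air after throw: [b3@8:L b1@9:R b2@10:L b4@12:L b5@13:R b6@15:R b7@16:L]
Beat 8 (L): throw ball3 h=3 -> lands@11:R; in-air after throw: [b1@9:R b2@10:L b3@11:R b4@12:L b5@13:R b6@15:R b7@16:L]
Beat 9 (R): throw ball1 h=9 -> lands@18:L; in-air after throw: [b2@10:L b3@11:R b4@12:L b5@13:R b6@15:R b7@16:L b1@18:L]
Beat 10 (L): throw ball2 h=9 -> lands@19:R; in-air after throw: [b3@11:R b4@12:L b5@13:R b6@15:R b7@16:L b1@18:L b2@19:R]
Beat 11 (R): throw ball3 h=3 -> lands@14:L; in-air after throw: [b4@12:L b5@13:R b3@14:L b6@15:R b7@16:L b1@18:L b2@19:R]
Beat 12 (L): throw ball4 h=9 -> lands@21:R; in-air after throw: [b5@13:R b3@14:L b6@15:R b7@16:L b1@18:L b2@19:R b4@21:R]
Beat 13 (R): throw ball5 h=9 -> lands@22:L; in-air after throw: [b3@14:L b6@15:R b7@16:L b1@18:L b2@19:R b4@21:R b5@22:L]
Beat 14 (L): throw ball3 h=3 -> lands@17:R; in-air after throw: [b6@15:R b7@16:L b3@17:R b1@18:L b2@19:R b4@21:R b5@22:L]

Answer: ball6:lands@15:R ball7:lands@16:L ball1:lands@18:L ball2:lands@19:R ball4:lands@21:R ball5:lands@22:L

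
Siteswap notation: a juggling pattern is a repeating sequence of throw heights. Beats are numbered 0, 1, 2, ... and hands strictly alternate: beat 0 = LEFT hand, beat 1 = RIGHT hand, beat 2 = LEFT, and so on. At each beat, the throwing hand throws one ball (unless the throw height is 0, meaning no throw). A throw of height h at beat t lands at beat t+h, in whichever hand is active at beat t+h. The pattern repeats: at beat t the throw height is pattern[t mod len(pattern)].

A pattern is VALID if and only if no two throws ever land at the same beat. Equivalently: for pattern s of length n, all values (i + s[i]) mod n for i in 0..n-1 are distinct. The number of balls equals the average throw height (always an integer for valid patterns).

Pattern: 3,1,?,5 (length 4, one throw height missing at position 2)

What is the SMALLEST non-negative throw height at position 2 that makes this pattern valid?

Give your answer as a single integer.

Answer: 3

Derivation:
i=0: (0 + 3) mod 4 = 3
i=1: (1 + 1) mod 4 = 2
i=2: s[i]=? (unknown)
i=3: (3 + 5) mod 4 = 0
Known residues: [0, 2, 3]; need a permutation of 0..3, so missing residue r = 1
Need (2 + s) mod 4 = 1; smallest s = (1 - 2) mod 4 = 3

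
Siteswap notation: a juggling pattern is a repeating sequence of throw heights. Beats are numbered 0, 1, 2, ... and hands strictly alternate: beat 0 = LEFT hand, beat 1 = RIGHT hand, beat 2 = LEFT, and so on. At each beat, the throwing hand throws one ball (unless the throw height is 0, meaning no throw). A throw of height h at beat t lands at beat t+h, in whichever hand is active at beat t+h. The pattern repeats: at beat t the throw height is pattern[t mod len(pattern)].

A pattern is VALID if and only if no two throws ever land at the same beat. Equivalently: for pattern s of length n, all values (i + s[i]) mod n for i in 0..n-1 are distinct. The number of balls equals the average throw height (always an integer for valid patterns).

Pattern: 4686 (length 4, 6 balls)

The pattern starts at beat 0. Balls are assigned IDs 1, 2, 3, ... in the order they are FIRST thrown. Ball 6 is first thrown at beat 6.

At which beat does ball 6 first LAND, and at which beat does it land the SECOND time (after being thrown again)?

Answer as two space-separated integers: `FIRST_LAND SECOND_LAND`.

Answer: 14 22

Derivation:
Beat 0 (L): throw ball1 h=4 -> lands@4:L; in-air after throw: [b1@4:L]
Beat 1 (R): throw ball2 h=6 -> lands@7:R; in-air after throw: [b1@4:L b2@7:R]
Beat 2 (L): throw ball3 h=8 -> lands@10:L; in-air after throw: [b1@4:L b2@7:R b3@10:L]
Beat 3 (R): throw ball4 h=6 -> lands@9:R; in-air after throw: [b1@4:L b2@7:R b4@9:R b3@10:L]
Beat 4 (L): throw ball1 h=4 -> lands@8:L; in-air after throw: [b2@7:R b1@8:L b4@9:R b3@10:L]
Beat 5 (R): throw ball5 h=6 -> lands@11:R; in-air after throw: [b2@7:R b1@8:L b4@9:R b3@10:L b5@11:R]
Beat 6 (L): throw ball6 h=8 -> lands@14:L; in-air after throw: [b2@7:R b1@8:L b4@9:R b3@10:L b5@11:R b6@14:L]
Beat 7 (R): throw ball2 h=6 -> lands@13:R; in-air after throw: [b1@8:L b4@9:R b3@10:L b5@11:R b2@13:R b6@14:L]
Beat 8 (L): throw ball1 h=4 -> lands@12:L; in-air after throw: [b4@9:R b3@10:L b5@11:R b1@12:L b2@13:R b6@14:L]
Beat 9 (R): throw ball4 h=6 -> lands@15:R; in-air after throw: [b3@10:L b5@11:R b1@12:L b2@13:R b6@14:L b4@15:R]
Beat 10 (L): throw ball3 h=8 -> lands@18:L; in-air after throw: [b5@11:R b1@12:L b2@13:R b6@14:L b4@15:R b3@18:L]
Beat 11 (R): throw ball5 h=6 -> lands@17:R; in-air after throw: [b1@12:L b2@13:R b6@14:L b4@15:R b5@17:R b3@18:L]
Beat 12 (L): throw ball1 h=4 -> lands@16:L; in-air after throw: [b2@13:R b6@14:L b4@15:R b1@16:L b5@17:R b3@18:L]
Beat 13 (R): throw ball2 h=6 -> lands@19:R; in-air after throw: [b6@14:L b4@15:R b1@16:L b5@17:R b3@18:L b2@19:R]
Beat 14 (L): throw ball6 h=8 -> lands@22:L; in-air after throw: [b4@15:R b1@16:L b5@17:R b3@18:L b2@19:R b6@22:L]
Beat 15 (R): throw ball4 h=6 -> lands@21:R; in-air after throw: [b1@16:L b5@17:R b3@18:L b2@19:R b4@21:R b6@22:L]
Beat 16 (L): throw ball1 h=4 -> lands@20:L; in-air after throw: [b5@17:R b3@18:L b2@19:R b1@20:L b4@21:R b6@22:L]
Beat 17 (R): throw ball5 h=6 -> lands@23:R; in-air after throw: [b3@18:L b2@19:R b1@20:L b4@21:R b6@22:L b5@23:R]
Beat 18 (L): throw ball3 h=8 -> lands@26:L; in-air after throw: [b2@19:R b1@20:L b4@21:R b6@22:L b5@23:R b3@26:L]
Beat 19 (R): throw ball2 h=6 -> lands@25:R; in-air after throw: [b1@20:L b4@21:R b6@22:L b5@23:R b2@25:R b3@26:L]
Beat 20 (L): throw ball1 h=4 -> lands@24:L; in-air after throw: [b4@21:R b6@22:L b5@23:R b1@24:L b2@25:R b3@26:L]
Beat 21 (R): throw ball4 h=6 -> lands@27:R; in-air after throw: [b6@22:L b5@23:R b1@24:L b2@25:R b3@26:L b4@27:R]
Beat 22 (L): throw ball6 h=8 -> lands@30:L; in-air after throw: [b5@23:R b1@24:L b2@25:R b3@26:L b4@27:R b6@30:L]
Ball 6: thrown@6 h=8 -> first land @14; rethrown@14 h=8 -> second land @22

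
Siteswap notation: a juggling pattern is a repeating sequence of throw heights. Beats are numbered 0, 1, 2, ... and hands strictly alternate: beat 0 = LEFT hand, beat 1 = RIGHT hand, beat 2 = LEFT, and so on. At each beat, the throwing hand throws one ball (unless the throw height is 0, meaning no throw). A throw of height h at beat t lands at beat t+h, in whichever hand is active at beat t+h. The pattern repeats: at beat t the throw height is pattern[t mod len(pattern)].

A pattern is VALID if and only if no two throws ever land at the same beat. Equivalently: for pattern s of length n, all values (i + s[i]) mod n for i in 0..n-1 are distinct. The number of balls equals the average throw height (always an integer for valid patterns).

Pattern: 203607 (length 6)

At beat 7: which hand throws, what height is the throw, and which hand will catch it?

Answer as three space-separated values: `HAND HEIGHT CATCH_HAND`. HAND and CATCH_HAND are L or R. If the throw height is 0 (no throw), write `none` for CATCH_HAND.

Beat 7: 7 mod 2 = 1, so hand = R
Throw height = pattern[7 mod 6] = pattern[1] = 0

Answer: R 0 none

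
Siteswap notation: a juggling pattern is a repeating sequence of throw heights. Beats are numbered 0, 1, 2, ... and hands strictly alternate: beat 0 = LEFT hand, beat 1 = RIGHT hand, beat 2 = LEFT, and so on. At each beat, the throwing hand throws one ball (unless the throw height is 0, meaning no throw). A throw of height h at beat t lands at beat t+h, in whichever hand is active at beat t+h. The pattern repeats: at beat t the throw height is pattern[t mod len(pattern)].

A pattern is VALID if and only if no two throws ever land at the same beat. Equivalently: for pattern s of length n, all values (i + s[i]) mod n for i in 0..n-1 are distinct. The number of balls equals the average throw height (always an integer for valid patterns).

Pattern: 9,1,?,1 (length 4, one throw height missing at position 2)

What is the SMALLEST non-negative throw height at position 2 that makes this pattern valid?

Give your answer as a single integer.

i=0: (0 + 9) mod 4 = 1
i=1: (1 + 1) mod 4 = 2
i=2: s[i]=? (unknown)
i=3: (3 + 1) mod 4 = 0
Known residues: [0, 1, 2]; need a permutation of 0..3, so missing residue r = 3
Need (2 + s) mod 4 = 3; smallest s = (3 - 2) mod 4 = 1

Answer: 1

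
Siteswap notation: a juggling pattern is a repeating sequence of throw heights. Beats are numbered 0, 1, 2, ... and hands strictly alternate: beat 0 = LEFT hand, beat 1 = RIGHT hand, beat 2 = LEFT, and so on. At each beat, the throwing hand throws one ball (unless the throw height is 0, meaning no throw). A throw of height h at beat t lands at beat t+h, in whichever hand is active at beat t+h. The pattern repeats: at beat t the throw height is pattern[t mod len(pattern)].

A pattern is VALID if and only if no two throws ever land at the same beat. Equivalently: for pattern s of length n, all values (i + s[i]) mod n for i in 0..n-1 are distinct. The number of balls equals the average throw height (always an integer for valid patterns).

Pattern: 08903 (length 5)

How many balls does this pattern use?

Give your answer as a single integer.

Pattern = [0, 8, 9, 0, 3], length n = 5
  position 0: throw height = 0, running sum = 0
  position 1: throw height = 8, running sum = 8
  position 2: throw height = 9, running sum = 17
  position 3: throw height = 0, running sum = 17
  position 4: throw height = 3, running sum = 20
Total sum = 20; balls = sum / n = 20 / 5 = 4

Answer: 4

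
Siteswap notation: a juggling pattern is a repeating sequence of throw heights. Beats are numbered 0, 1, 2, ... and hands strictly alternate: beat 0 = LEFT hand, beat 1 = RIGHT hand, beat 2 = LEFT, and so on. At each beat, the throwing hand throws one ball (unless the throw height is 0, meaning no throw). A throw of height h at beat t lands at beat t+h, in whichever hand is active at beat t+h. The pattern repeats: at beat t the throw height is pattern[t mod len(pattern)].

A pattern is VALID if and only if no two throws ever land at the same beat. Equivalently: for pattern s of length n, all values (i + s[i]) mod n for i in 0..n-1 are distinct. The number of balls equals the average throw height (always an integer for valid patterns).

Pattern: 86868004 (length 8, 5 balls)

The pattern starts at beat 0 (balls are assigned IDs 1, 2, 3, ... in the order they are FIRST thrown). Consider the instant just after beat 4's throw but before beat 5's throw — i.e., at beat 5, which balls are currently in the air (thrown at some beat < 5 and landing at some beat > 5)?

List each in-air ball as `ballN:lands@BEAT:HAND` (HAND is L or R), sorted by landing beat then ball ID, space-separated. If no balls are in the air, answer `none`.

Beat 0 (L): throw ball1 h=8 -> lands@8:L; in-air after throw: [b1@8:L]
Beat 1 (R): throw ball2 h=6 -> lands@7:R; in-air after throw: [b2@7:R b1@8:L]
Beat 2 (L): throw ball3 h=8 -> lands@10:L; in-air after throw: [b2@7:R b1@8:L b3@10:L]
Beat 3 (R): throw ball4 h=6 -> lands@9:R; in-air after throw: [b2@7:R b1@8:L b4@9:R b3@10:L]
Beat 4 (L): throw ball5 h=8 -> lands@12:L; in-air after throw: [b2@7:R b1@8:L b4@9:R b3@10:L b5@12:L]

Answer: ball2:lands@7:R ball1:lands@8:L ball4:lands@9:R ball3:lands@10:L ball5:lands@12:L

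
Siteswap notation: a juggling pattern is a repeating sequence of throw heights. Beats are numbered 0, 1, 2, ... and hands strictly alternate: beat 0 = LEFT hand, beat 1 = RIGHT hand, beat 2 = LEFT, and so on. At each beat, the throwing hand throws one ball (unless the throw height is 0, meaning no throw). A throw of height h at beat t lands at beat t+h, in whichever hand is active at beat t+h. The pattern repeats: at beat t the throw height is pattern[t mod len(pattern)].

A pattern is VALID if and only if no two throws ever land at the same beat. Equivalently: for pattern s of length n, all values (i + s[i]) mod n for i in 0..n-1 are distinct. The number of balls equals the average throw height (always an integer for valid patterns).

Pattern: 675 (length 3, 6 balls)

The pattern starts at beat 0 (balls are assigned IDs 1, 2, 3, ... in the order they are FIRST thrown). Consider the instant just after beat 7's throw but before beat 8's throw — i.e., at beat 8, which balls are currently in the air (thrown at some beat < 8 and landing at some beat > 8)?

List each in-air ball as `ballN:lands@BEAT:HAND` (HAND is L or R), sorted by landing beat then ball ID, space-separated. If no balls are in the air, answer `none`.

Answer: ball4:lands@9:R ball6:lands@10:L ball5:lands@11:R ball1:lands@12:L ball3:lands@14:L

Derivation:
Beat 0 (L): throw ball1 h=6 -> lands@6:L; in-air after throw: [b1@6:L]
Beat 1 (R): throw ball2 h=7 -> lands@8:L; in-air after throw: [b1@6:L b2@8:L]
Beat 2 (L): throw ball3 h=5 -> lands@7:R; in-air after throw: [b1@6:L b3@7:R b2@8:L]
Beat 3 (R): throw ball4 h=6 -> lands@9:R; in-air after throw: [b1@6:L b3@7:R b2@8:L b4@9:R]
Beat 4 (L): throw ball5 h=7 -> lands@11:R; in-air after throw: [b1@6:L b3@7:R b2@8:L b4@9:R b5@11:R]
Beat 5 (R): throw ball6 h=5 -> lands@10:L; in-air after throw: [b1@6:L b3@7:R b2@8:L b4@9:R b6@10:L b5@11:R]
Beat 6 (L): throw ball1 h=6 -> lands@12:L; in-air after throw: [b3@7:R b2@8:L b4@9:R b6@10:L b5@11:R b1@12:L]
Beat 7 (R): throw ball3 h=7 -> lands@14:L; in-air after throw: [b2@8:L b4@9:R b6@10:L b5@11:R b1@12:L b3@14:L]
Beat 8 (L): throw ball2 h=5 -> lands@13:R; in-air after throw: [b4@9:R b6@10:L b5@11:R b1@12:L b2@13:R b3@14:L]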